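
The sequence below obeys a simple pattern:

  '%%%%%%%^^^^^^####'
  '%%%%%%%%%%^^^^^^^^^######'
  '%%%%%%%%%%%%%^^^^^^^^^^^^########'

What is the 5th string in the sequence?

Reading off run lengths: % runs 7, 10, 13; ^ runs 6, 9, 12; # runs 4, 6, 8 — each is linear in n, where the shown terms are n = 2, 3, 4.
At n = 6 the blocks have lengths 19, 18, 12.

%%%%%%%%%%%%%%%%%%%^^^^^^^^^^^^^^^^^^############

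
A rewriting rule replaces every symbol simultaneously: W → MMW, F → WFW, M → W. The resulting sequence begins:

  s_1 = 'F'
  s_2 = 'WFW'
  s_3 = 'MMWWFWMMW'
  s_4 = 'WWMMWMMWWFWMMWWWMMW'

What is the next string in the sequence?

Rewriting the 19 symbols of WWMMWMMWWFWMMWWWMMW one by one yields MMW MMW W W MMW W W MMW MMW WFW MMW W W MMW MMW MMW W W MMW; concatenated:

MMWMMWWWMMWWWMMWMMWWFWMMWWWMMWMMWMMWWWMMW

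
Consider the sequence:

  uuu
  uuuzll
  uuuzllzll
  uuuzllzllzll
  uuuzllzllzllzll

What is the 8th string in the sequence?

The strings grow by a fixed suffix zll each time.
From uuuzllzllzllzll, 3 further steps: uuuzllzllzllzll → uuuzllzllzllzllzll → uuuzllzllzllzllzllzll → (answer).

uuuzllzllzllzllzllzllzll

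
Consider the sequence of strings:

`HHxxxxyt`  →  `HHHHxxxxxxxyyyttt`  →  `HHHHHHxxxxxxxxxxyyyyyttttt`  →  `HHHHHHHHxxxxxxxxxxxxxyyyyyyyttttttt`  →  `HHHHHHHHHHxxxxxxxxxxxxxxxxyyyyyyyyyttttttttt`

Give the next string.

HHHHHHHHHHHHxxxxxxxxxxxxxxxxxxxyyyyyyyyyyyttttttttttt

The n-th term is 2n H's then 3n+1 x's then 2n-1 y's then 2n-1 t's (n = 1, 2, …).
For the next term, n = 6, so the run lengths are 12, 19, 11, 11.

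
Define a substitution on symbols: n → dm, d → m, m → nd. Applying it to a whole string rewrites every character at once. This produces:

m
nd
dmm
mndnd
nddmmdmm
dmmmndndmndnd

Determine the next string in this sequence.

Rewriting the 13 symbols of dmmmndndmndnd one by one yields m nd nd nd dm m dm m nd dm m dm m; concatenated:

mndndnddmmdmmnddmmdmm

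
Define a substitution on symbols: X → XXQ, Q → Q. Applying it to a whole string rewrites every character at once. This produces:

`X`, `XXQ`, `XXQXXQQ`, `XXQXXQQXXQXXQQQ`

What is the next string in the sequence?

Applying the rule to each of the 15 symbols of XXQXXQQXXQXXQQQ gives the pieces XXQ XXQ Q XXQ XXQ Q Q XXQ XXQ Q XXQ XXQ Q Q Q, which concatenate to the answer.

XXQXXQQXXQXXQQQXXQXXQQXXQXXQQQQ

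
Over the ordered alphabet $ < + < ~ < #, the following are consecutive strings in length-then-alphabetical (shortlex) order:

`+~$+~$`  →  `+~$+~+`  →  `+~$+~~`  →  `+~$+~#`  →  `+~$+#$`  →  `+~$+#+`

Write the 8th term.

+~$+##

Stepping forward 2 times from +~$+#+: +~$+#+ → +~$+#~, then the target.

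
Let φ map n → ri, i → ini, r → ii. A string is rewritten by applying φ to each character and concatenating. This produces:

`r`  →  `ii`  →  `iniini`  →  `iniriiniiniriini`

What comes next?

Rewriting the 16 symbols of iniriiniiniriini one by one yields ini ri ini ii ini ini ri ini ini ri ini ii ini ini ri ini; concatenated:

iniriiniiiiniiniriiniiniriiniiiiniiniriini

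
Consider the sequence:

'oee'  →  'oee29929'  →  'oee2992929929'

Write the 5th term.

The strings grow by a fixed suffix 29929 each time.
From oee2992929929, 2 further steps: oee2992929929 → oee299292992929929 → (answer).

oee29929299292992929929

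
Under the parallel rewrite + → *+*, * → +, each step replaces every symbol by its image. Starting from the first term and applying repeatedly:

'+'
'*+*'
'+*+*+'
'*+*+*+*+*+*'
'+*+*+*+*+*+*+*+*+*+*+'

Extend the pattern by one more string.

*+*+*+*+*+*+*+*+*+*+*+*+*+*+*+*+*+*+*+*+*+*

Applying the rule to each of the 21 symbols of +*+*+*+*+*+*+*+*+*+*+ gives the pieces *+* + *+* + *+* + *+* + *+* + *+* + *+* + *+* + *+* + *+* + *+*, which concatenate to the answer.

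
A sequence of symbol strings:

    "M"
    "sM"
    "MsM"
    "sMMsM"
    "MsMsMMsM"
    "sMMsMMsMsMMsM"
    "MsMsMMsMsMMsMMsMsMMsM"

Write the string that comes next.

From term 3 onward, concatenate the second-to-last term with the last: M·sM = MsM, sM·MsM = sMMsM, …
The next term joins sMMsMMsMsMMsM and MsMsMMsMsMMsMMsMsMMsM.

sMMsMMsMsMMsMMsMsMMsMsMMsMMsMsMMsM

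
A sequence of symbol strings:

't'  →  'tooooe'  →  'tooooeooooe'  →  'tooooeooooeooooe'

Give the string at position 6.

tooooeooooeooooeooooeooooe

Every step adds ooooe to the end: s(k+1) = s(k)·ooooe.
From tooooeooooeooooe, 2 further steps: tooooeooooeooooe → tooooeooooeooooeooooe → (answer).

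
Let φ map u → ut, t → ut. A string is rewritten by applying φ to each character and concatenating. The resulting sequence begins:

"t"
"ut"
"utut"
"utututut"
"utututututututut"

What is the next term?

Rewriting the 16 symbols of utututututututut one by one yields ut ut ut ut ut ut ut ut ut ut ut ut ut ut ut ut; concatenated:

utututututututututututututututut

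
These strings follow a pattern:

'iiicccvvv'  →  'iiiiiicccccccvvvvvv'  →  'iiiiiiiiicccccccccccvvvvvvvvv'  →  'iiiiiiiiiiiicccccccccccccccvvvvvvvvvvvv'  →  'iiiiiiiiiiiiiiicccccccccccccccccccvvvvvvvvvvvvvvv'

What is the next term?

Term n consists of 3n i's, followed by 4n-1 c's, followed by 3n v's (n = 1, 2, …).
For the next term, n = 6, so the run lengths are 18, 23, 18.

iiiiiiiiiiiiiiiiiicccccccccccccccccccccccvvvvvvvvvvvvvvvvvv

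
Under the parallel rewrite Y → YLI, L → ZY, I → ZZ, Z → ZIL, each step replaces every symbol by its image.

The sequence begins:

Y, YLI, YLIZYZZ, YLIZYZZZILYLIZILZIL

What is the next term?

Rewriting the 19 symbols of YLIZYZZZILYLIZILZIL one by one yields YLI ZY ZZ ZIL YLI ZIL ZIL ZIL ZZ ZY YLI ZY ZZ ZIL ZZ ZY ZIL ZZ ZY; concatenated:

YLIZYZZZILYLIZILZILZILZZZYYLIZYZZZILZZZYZILZZZY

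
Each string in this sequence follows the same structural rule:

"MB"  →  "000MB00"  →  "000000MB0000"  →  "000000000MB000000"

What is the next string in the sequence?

Every step adds 000 to the front and 00 to the end of the previous string.
Applying this once more to 000000000MB000000:

000000000000MB00000000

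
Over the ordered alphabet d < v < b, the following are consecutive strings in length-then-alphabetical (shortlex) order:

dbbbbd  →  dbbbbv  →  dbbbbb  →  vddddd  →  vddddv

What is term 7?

Advancing 2 positions from vddddv through vddddv → vddddb reaches term 7.

vdddvd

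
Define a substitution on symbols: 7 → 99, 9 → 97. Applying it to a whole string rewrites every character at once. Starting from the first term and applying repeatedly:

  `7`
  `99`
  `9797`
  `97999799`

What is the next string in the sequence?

9799979797999797

Apply φ to 97999799 symbol by symbol: 9→97, 7→99, 9→97, 9→97, 9→97, 7→99, 9→97, 9→97; joined: 97 99 97 97 97 99 97 97.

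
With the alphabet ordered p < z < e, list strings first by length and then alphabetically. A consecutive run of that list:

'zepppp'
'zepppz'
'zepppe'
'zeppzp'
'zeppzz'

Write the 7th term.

zeppep

Advancing 2 positions from zeppzz through zeppzz → zeppze reaches term 7.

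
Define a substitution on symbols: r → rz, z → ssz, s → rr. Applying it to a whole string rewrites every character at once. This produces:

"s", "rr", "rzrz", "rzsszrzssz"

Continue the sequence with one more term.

Rewriting each symbol of rzsszrzssz: r→rz, z→ssz, s→rr, s→rr, z→ssz, r→rz, z→ssz, s→rr, s→rr, z→ssz, which concatenates to rz ssz rr rr ssz rz ssz rr rr ssz.

rzsszrrrrsszrzsszrrrrssz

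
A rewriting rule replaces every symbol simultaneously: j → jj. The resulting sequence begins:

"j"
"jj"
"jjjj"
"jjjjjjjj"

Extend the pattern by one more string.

jjjjjjjjjjjjjjjj

Apply φ to jjjjjjjj symbol by symbol: j→jj, j→jj, j→jj, j→jj, j→jj, j→jj, j→jj, j→jj; joined: jj jj jj jj jj jj jj jj.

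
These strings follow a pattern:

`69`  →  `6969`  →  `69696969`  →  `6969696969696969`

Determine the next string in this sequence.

69696969696969696969696969696969

Each string is two copies of the previous one concatenated.
One more doubling of 6969696969696969 gives the answer.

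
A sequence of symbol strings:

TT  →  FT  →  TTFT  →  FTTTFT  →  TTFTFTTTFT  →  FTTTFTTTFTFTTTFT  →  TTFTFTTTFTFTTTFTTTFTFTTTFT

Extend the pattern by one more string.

This is a Fibonacci-style word recurrence s(k) = s(k−2)·s(k−1): e.g. TT·FT = TTFT.
Continuing: FTTTFTTTFTFTTTFT · TTFTFTTTFTFTTTFTTTFTFTTTFT gives term 8.

FTTTFTTTFTFTTTFTTTFTFTTTFTFTTTFTTTFTFTTTFT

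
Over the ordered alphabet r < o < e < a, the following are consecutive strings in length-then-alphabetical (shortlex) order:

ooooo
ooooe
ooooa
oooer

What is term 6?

Advancing 2 positions from oooer through oooer → oooeo reaches term 6.

oooee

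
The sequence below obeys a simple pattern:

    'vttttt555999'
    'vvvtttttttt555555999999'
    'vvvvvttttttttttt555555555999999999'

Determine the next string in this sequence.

vvvvvvvtttttttttttttt555555555555999999999999

Reading off run lengths: v runs 1, 3, 5; t runs 5, 8, 11; 5 runs 3, 6, 9; 9 runs 3, 6, 9 — each is linear in n (n = 1, 2, …).
Setting n = 4 gives 7, 14, 12, 12 characters in each block.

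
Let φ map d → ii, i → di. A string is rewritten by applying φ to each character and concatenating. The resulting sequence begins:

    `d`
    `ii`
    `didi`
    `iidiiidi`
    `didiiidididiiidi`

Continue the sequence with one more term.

iidiiidididiiidiiidiiidididiiidi

Applying the rule to each of the 16 symbols of didiiidididiiidi gives the pieces ii di ii di di di ii di ii di ii di di di ii di, which concatenate to the answer.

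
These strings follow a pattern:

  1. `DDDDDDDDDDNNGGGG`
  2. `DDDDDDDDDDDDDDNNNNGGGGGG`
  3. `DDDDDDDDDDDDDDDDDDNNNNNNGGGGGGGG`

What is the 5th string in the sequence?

DDDDDDDDDDDDDDDDDDDDDDDDDDNNNNNNNNNNGGGGGGGGGGGG

The n-th term is 4n+2 D's then 2n-2 N's then 2n G's, where the shown terms are n = 2, 3, 4.
For term 5, n = 6, so the run lengths are 26, 10, 12.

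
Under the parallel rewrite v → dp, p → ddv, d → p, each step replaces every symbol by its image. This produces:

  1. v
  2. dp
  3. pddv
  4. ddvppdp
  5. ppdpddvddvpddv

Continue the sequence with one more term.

ddvddvpddvppdpppdpddvppdp

Replace each of the 14 characters of ppdpddvddvpddv in place — ddv ddv p ddv p p dp p p dp ddv p p dp — and concatenate.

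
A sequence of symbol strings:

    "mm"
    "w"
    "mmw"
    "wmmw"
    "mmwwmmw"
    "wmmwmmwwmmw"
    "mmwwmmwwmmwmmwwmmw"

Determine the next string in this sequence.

From term 3 onward, concatenate the second-to-last term with the last: mm·w = mmw, w·mmw = wmmw, …
So term 8 is wmmwmmwwmmw·mmwwmmwwmmwmmwwmmw.

wmmwmmwwmmwmmwwmmwwmmwmmwwmmw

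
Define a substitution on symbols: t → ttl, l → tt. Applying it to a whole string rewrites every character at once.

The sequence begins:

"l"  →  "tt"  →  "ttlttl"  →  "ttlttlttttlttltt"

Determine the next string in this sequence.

Rewriting the 16 symbols of ttlttlttttlttltt one by one yields ttl ttl tt ttl ttl tt ttl ttl ttl ttl tt ttl ttl tt ttl ttl; concatenated:

ttlttlttttlttlttttlttlttlttlttttlttlttttlttl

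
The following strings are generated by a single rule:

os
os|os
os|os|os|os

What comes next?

os|os|os|os|os|os|os|os

Each string is two copies of the previous one joined by '|'.
One more doubling of os|os|os|os gives the answer.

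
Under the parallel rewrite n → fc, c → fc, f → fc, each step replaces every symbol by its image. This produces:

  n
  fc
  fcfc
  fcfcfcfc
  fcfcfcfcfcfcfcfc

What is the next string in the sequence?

Rewriting the 16 symbols of fcfcfcfcfcfcfcfc one by one yields fc fc fc fc fc fc fc fc fc fc fc fc fc fc fc fc; concatenated:

fcfcfcfcfcfcfcfcfcfcfcfcfcfcfcfc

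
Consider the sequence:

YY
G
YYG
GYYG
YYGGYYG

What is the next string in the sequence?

Each term (from the third on) is the two preceding terms concatenated in order: term 3 = YY·G = YYG.
So term 6 is GYYG·YYGGYYG.

GYYGYYGGYYG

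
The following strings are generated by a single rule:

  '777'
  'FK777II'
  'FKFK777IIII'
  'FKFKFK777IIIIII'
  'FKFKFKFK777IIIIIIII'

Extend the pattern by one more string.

Each term wraps the previous one in FK on the left and II on the right.
So the next term is FK·FKFKFKFK777IIIIIIII·II.

FKFKFKFKFK777IIIIIIIIII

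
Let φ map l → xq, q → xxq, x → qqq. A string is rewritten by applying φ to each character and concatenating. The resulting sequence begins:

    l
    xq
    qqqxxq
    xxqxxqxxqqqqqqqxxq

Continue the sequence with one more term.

qqqqqqxxqqqqqqqxxqqqqqqqxxqxxqxxqxxqxxqxxqxxqqqqqqqxxq

φ(xxqxxqxxqqqqqqqxxq) expands symbol-by-symbol to qqq qqq xxq qqq qqq xxq qqq qqq xxq xxq xxq xxq xxq xxq xxq qqq qqq xxq; joining the 18 pieces gives the next term.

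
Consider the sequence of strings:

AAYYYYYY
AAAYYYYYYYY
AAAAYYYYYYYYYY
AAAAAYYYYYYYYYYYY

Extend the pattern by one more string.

Reading off run lengths: A runs 2, 3, 4, 5; Y runs 6, 8, 10, 12 — each is linear in n, where the shown terms are n = 3, 4, 5, 6.
At n = 7 the blocks have lengths 6, 14.

AAAAAAYYYYYYYYYYYYYY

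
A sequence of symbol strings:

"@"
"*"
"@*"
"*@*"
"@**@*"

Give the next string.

*@*@**@*

From term 3 onward, concatenate the second-to-last term with the last: @·* = @*, *·@* = *@*, …
Continuing: *@* · @**@* gives term 6.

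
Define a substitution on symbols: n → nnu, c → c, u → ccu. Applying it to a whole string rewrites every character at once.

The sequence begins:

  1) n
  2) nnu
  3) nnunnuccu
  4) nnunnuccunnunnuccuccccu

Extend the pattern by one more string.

Rewriting the 23 symbols of nnunnuccunnunnuccuccccu one by one yields nnu nnu ccu nnu nnu ccu c c ccu nnu nnu ccu nnu nnu ccu c c ccu c c c c ccu; concatenated:

nnunnuccunnunnuccuccccunnunnuccunnunnuccuccccuccccccu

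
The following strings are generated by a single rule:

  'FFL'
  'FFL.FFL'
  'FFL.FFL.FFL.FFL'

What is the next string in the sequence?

FFL.FFL.FFL.FFL.FFL.FFL.FFL.FFL

Each string is two copies of the previous one joined by '.'.
One more doubling of FFL.FFL.FFL.FFL gives the answer.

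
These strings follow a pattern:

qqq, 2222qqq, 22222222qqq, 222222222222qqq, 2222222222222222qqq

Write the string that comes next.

22222222222222222222qqq

Every step adds 2222 at the front: s(k+1) = 2222·s(k).
So the next term is 2222·2222222222222222qqq.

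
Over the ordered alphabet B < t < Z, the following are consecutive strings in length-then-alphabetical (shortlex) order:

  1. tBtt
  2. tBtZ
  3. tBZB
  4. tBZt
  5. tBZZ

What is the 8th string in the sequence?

ttBZ

Continuing the enumeration 3 steps past tBZZ: tBZZ → ttBB → ttBt → (answer).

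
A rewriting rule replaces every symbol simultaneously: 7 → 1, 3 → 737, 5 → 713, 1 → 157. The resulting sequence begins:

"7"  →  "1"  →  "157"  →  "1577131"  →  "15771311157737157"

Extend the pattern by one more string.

Rewriting the 17 symbols of 15771311157737157 one by one yields 157 713 1 1 157 737 157 157 157 713 1 1 737 1 157 713 1; concatenated:

157713111577371571571577131173711577131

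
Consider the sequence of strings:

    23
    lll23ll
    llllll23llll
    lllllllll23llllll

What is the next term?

Each term wraps the previous one in lll on the left and ll on the right.
Applying this once more to lllllllll23llllll:

llllllllllll23llllllll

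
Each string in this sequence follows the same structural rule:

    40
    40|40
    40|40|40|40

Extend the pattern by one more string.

Every step duplicates the string with '|' between the halves.
Doubling 40|40|40|40 with '|' between the halves:

40|40|40|40|40|40|40|40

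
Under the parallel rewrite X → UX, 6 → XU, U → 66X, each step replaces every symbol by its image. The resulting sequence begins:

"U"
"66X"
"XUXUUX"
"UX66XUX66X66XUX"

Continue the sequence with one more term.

Applying the rule to each of the 15 symbols of UX66XUX66X66XUX gives the pieces 66X UX XU XU UX 66X UX XU XU UX XU XU UX 66X UX, which concatenate to the answer.

66XUXXUXUUX66XUXXUXUUXXUXUUX66XUX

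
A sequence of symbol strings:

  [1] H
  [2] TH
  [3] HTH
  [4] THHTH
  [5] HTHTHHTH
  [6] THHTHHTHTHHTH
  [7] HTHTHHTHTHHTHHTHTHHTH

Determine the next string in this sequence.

From term 3 onward, concatenate the second-to-last term with the last: H·TH = HTH, TH·HTH = THHTH, …
The next term joins THHTHHTHTHHTH and HTHTHHTHTHHTHHTHTHHTH.

THHTHHTHTHHTHHTHTHHTHTHHTHHTHTHHTH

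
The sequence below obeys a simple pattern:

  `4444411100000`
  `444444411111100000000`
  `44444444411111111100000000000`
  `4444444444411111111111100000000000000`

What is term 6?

Term n consists of 2n+3 4's, followed by 3n 1's, followed by 3n+2 0's (n = 1, 2, …).
For term 6, n = 6, so the run lengths are 15, 18, 20.

44444444444444411111111111111111100000000000000000000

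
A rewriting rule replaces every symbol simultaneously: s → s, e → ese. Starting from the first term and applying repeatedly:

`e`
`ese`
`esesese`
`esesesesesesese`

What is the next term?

esesesesesesesesesesesesesesese

φ(esesesesesesese) expands symbol-by-symbol to ese s ese s ese s ese s ese s ese s ese s ese; joining the 15 pieces gives the next term.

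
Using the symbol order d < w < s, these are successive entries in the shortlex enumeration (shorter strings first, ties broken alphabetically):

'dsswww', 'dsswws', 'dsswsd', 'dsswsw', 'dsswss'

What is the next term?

dsssdd

Treat dsswss as a base-3 numeral over the given alphabet and add one, carrying through any trailing s's.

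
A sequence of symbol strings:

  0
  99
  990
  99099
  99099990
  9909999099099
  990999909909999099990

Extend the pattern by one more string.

Each term (from the third on) is the previous term followed by the one before it: term 3 = 99·0 = 990.
The next term joins 990999909909999099990 and 9909999099099.

9909999099099990999909909999099099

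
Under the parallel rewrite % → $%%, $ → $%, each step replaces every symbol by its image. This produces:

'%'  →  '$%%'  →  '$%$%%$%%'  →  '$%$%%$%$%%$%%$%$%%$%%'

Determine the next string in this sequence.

Replace each of the 21 characters of $%$%%$%$%%$%%$%$%%$%% in place — $% $%% $% $%% $%% $% $%% $% $%% $%% $% $%% $%% $% $%% $% $%% $%% $% $%% $%% — and concatenate.

$%$%%$%$%%$%%$%$%%$%$%%$%%$%$%%$%%$%$%%$%$%%$%%$%$%%$%%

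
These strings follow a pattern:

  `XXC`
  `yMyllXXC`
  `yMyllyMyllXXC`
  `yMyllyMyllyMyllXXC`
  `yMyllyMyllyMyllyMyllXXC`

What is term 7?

yMyllyMyllyMyllyMyllyMyllyMyllXXC

The strings grow by a fixed prefix yMyll each time.
From yMyllyMyllyMyllyMyllXXC, 2 further steps: yMyllyMyllyMyllyMyllXXC → yMyllyMyllyMyllyMyllyMyllXXC → (answer).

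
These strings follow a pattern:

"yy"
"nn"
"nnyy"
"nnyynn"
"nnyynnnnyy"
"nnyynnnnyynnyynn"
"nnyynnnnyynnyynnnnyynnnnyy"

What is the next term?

nnyynnnnyynnyynnnnyynnnnyynnyynnnnyynnyynn

This is a Fibonacci-style word recurrence s(k) = s(k−1)·s(k−2): e.g. nn·yy = nnyy.
The next term joins nnyynnnnyynnyynnnnyynnnnyy and nnyynnnnyynnyynn.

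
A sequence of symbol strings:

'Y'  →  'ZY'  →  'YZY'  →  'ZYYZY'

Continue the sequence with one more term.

YZYZYYZY

Each term (from the third on) is the two preceding terms concatenated in order: term 3 = Y·ZY = YZY.
The next term joins YZY and ZYYZY.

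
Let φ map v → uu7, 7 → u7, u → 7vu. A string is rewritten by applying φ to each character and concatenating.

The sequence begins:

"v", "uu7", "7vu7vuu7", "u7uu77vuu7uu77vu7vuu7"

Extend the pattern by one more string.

Applying the rule to each of the 21 symbols of u7uu77vuu7uu77vu7vuu7 gives the pieces 7vu u7 7vu 7vu u7 u7 uu7 7vu 7vu u7 7vu 7vu u7 u7 uu7 7vu u7 uu7 7vu 7vu u7, which concatenate to the answer.

7vuu77vu7vuu7u7uu77vu7vuu77vu7vuu7u7uu77vuu7uu77vu7vuu7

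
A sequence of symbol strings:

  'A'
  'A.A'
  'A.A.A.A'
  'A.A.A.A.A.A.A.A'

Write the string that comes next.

s(k+1) = s(k)·.·s(k) — each term doubles the last with '.' between the halves.
One more doubling of A.A.A.A.A.A.A.A gives the answer.

A.A.A.A.A.A.A.A.A.A.A.A.A.A.A.A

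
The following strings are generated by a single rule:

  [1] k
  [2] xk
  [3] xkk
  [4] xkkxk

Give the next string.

xkkxkxkk

From term 3 onward, concatenate the last term with the second-to-last: xk·k = xkk, xkk·xk = xkkxk, …
Continuing: xkkxk · xkk gives term 5.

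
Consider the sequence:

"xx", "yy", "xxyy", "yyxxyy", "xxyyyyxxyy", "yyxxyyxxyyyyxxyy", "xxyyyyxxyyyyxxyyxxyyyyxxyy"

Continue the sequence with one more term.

Each term (from the third on) is the two preceding terms concatenated in order: term 3 = xx·yy = xxyy.
The next term joins yyxxyyxxyyyyxxyy and xxyyyyxxyyyyxxyyxxyyyyxxyy.

yyxxyyxxyyyyxxyyxxyyyyxxyyyyxxyyxxyyyyxxyy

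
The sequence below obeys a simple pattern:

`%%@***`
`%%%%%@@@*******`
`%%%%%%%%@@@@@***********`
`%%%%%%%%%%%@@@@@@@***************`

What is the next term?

%%%%%%%%%%%%%%@@@@@@@@@*******************

Each string has the form %^{3n-1} @^{2n-1} *^{4n-1} (n = 1, 2, …).
At n = 5 the blocks have lengths 14, 9, 19.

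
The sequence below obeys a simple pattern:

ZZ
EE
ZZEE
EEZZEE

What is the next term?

This is a Fibonacci-style word recurrence s(k) = s(k−2)·s(k−1): e.g. ZZ·EE = ZZEE.
So term 5 is ZZEE·EEZZEE.

ZZEEEEZZEE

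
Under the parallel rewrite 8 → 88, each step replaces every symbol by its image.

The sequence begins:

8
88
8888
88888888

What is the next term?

Apply φ to 88888888 symbol by symbol: 8→88, 8→88, 8→88, 8→88, 8→88, 8→88, 8→88, 8→88; joined: 88 88 88 88 88 88 88 88.

8888888888888888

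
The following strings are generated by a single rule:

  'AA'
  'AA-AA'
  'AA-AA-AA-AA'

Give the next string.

Every step duplicates the string with '-' between the halves.
So the next term is two copies of AA-AA-AA-AA with '-' between the halves.

AA-AA-AA-AA-AA-AA-AA-AA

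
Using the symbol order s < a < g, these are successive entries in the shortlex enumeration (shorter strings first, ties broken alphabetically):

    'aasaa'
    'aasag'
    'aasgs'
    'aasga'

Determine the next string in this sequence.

The successor of aasga increments the rightmost position that isn't already g and resets every position after it to s.

aasgg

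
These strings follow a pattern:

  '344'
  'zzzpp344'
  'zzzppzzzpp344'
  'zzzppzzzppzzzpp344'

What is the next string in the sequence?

zzzppzzzppzzzppzzzpp344

Every step adds zzzpp at the front: s(k+1) = zzzpp·s(k).
One more step from zzzppzzzppzzzpp344 gives the answer.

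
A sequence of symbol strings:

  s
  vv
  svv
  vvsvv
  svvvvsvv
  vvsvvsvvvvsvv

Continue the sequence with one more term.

From term 3 onward, concatenate the second-to-last term with the last: s·vv = svv, vv·svv = vvsvv, …
Continuing: svvvvsvv · vvsvvsvvvvsvv gives term 7.

svvvvsvvvvsvvsvvvvsvv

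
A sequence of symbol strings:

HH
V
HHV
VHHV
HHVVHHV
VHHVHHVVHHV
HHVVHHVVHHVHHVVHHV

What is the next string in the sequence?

Each term (from the third on) is the two preceding terms concatenated in order: term 3 = HH·V = HHV.
The next term joins VHHVHHVVHHV and HHVVHHVVHHVHHVVHHV.

VHHVHHVVHHVHHVVHHVVHHVHHVVHHV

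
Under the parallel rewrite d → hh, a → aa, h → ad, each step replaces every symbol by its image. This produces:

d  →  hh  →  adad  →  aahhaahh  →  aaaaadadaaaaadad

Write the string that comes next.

Replace each of the 16 characters of aaaaadadaaaaadad in place — aa aa aa aa aa hh aa hh aa aa aa aa aa hh aa hh — and concatenate.

aaaaaaaaaahhaahhaaaaaaaaaahhaahh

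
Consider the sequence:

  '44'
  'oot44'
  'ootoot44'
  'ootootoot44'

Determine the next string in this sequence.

ootootootoot44

Every step adds oot at the front: s(k+1) = oot·s(k).
One more step from ootootoot44 gives the answer.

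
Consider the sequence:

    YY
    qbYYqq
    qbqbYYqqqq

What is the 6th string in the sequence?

qbqbqbqbqbYYqqqqqqqqqq

Each term wraps the previous one in qb on the left and qq on the right.
From qbqbYYqqqq, 3 further steps: qbqbYYqqqq → qbqbqbYYqqqqqq → qbqbqbqbYYqqqqqqqq → (answer).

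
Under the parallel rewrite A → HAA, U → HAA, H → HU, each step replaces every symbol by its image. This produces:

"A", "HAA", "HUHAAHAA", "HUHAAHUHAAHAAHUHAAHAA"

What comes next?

HUHAAHUHAAHAAHUHAAHUHAAHAAHUHAAHAAHUHAAHUHAAHAAHUHAAHAA

φ(HUHAAHUHAAHAAHUHAAHAA) expands symbol-by-symbol to HU HAA HU HAA HAA HU HAA HU HAA HAA HU HAA HAA HU HAA HU HAA HAA HU HAA HAA; joining the 21 pieces gives the next term.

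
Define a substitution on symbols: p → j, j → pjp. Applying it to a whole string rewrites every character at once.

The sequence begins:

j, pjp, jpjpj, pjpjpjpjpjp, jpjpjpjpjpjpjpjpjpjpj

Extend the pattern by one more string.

φ(jpjpjpjpjpjpjpjpjpjpj) expands symbol-by-symbol to pjp j pjp j pjp j pjp j pjp j pjp j pjp j pjp j pjp j pjp j pjp; joining the 21 pieces gives the next term.

pjpjpjpjpjpjpjpjpjpjpjpjpjpjpjpjpjpjpjpjpjp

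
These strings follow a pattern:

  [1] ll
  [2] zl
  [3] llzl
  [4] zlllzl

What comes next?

llzlzlllzl

From term 3 onward, concatenate the second-to-last term with the last: ll·zl = llzl, zl·llzl = zlllzl, …
The next term joins llzl and zlllzl.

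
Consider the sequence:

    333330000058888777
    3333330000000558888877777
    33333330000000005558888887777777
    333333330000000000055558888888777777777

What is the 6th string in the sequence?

Reading off run lengths: 3 runs 5, 6, 7, 8; 0 runs 5, 7, 9, 11; 5 runs 1, 2, 3, 4; 8 runs 4, 5, 6, 7; 7 runs 3, 5, 7, 9 — each is linear in n, where the shown terms are n = 2, 3, 4, 5.
At n = 7 the blocks have lengths 10, 15, 6, 9, 13.

33333333330000000000000005555558888888887777777777777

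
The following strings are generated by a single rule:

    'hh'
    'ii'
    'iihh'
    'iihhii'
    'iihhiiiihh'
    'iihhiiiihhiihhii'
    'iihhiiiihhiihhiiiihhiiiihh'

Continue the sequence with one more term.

Each term (from the third on) is the previous term followed by the one before it: term 3 = ii·hh = iihh.
The next term joins iihhiiiihhiihhiiiihhiiiihh and iihhiiiihhiihhii.

iihhiiiihhiihhiiiihhiiiihhiihhiiiihhiihhii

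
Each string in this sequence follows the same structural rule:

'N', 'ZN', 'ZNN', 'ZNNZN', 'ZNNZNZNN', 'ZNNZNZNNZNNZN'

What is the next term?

Each term (from the third on) is the previous term followed by the one before it: term 3 = ZN·N = ZNN.
So term 7 is ZNNZNZNNZNNZN·ZNNZNZNN.

ZNNZNZNNZNNZNZNNZNZNN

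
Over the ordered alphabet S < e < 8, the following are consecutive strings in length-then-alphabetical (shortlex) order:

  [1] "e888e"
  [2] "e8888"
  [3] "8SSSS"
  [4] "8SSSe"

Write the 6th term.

8SSeS

Advancing 2 positions from 8SSSe through 8SSSe → 8SSS8 reaches term 6.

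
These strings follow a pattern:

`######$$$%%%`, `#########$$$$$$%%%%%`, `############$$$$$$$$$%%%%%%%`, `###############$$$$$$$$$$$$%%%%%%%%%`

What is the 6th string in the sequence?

Each string has the form #^{3n+3} $^{3n} %^{2n+1} (n = 1, 2, …).
At n = 6 the blocks have lengths 21, 18, 13.

#####################$$$$$$$$$$$$$$$$$$%%%%%%%%%%%%%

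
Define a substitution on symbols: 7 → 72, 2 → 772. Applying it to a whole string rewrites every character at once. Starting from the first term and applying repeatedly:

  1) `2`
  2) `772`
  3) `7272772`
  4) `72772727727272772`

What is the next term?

72772727277272772727277272772727727272772

Replace each of the 17 characters of 72772727727272772 in place — 72 772 72 72 772 72 772 72 72 772 72 772 72 772 72 72 772 — and concatenate.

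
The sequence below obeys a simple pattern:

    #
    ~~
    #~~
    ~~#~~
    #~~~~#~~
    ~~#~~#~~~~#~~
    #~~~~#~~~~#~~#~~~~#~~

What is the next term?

Each term (from the third on) is the two preceding terms concatenated in order: term 3 = #·~~ = #~~.
So term 8 is ~~#~~#~~~~#~~·#~~~~#~~~~#~~#~~~~#~~.

~~#~~#~~~~#~~#~~~~#~~~~#~~#~~~~#~~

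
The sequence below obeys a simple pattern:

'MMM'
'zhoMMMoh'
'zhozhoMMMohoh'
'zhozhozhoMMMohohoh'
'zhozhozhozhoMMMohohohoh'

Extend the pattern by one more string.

Every step adds zho to the front and oh to the end of the previous string.
Applying this once more to zhozhozhozhoMMMohohohoh:

zhozhozhozhozhoMMMohohohohoh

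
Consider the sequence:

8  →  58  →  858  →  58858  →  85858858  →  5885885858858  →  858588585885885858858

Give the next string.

Each term (from the third on) is the two preceding terms concatenated in order: term 3 = 8·58 = 858.
So term 8 is 5885885858858·858588585885885858858.

5885885858858858588585885885858858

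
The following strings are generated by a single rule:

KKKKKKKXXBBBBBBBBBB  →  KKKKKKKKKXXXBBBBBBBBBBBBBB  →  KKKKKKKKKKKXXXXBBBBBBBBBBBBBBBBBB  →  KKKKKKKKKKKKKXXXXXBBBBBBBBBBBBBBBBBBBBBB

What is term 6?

Each string has the form K^{2n+1} X^{n-1} B^{4n-2}, where the shown terms are n = 3, 4, 5, 6.
Setting n = 8 gives 17, 7, 30 characters in each block.

KKKKKKKKKKKKKKKKKXXXXXXXBBBBBBBBBBBBBBBBBBBBBBBBBBBBBB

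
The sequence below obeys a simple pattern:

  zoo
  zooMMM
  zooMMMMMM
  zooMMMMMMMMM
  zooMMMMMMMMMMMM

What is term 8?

zooMMMMMMMMMMMMMMMMMMMMM

The strings grow by a fixed suffix MMM each time.
From zooMMMMMMMMMMMM, 3 further steps: zooMMMMMMMMMMMM → zooMMMMMMMMMMMMMMM → zooMMMMMMMMMMMMMMMMMM → (answer).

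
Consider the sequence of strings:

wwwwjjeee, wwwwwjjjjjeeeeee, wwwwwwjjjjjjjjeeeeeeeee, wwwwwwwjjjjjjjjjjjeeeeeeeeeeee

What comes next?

wwwwwwwwjjjjjjjjjjjjjjeeeeeeeeeeeeeee

The n-th term is n+3 w's then 3n-1 j's then 3n e's (n = 1, 2, …).
At n = 5 the blocks have lengths 8, 14, 15.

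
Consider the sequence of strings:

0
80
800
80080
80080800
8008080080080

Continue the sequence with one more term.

800808008008080080800

From term 3 onward, concatenate the last term with the second-to-last: 80·0 = 800, 800·80 = 80080, …
The next term joins 8008080080080 and 80080800.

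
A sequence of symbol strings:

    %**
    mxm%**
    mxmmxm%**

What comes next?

mxmmxmmxm%**

Every step adds mxm at the front: s(k+1) = mxm·s(k).
One more step from mxmmxm%** gives the answer.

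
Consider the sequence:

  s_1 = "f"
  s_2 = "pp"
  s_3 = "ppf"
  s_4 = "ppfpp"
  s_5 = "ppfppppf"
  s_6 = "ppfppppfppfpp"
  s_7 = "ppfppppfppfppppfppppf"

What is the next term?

This is a Fibonacci-style word recurrence s(k) = s(k−1)·s(k−2): e.g. pp·f = ppf.
So term 8 is ppfppppfppfppppfppppf·ppfppppfppfpp.

ppfppppfppfppppfppppfppfppppfppfpp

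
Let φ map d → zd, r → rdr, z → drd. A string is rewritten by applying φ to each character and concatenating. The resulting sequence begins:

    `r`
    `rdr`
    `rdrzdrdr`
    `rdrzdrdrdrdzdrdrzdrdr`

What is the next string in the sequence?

rdrzdrdrdrdzdrdrzdrdrzdrdrzddrdzdrdrzdrdrdrdzdrdrzdrdr

φ(rdrzdrdrdrdzdrdrzdrdr) expands symbol-by-symbol to rdr zd rdr drd zd rdr zd rdr zd rdr zd drd zd rdr zd rdr drd zd rdr zd rdr; joining the 21 pieces gives the next term.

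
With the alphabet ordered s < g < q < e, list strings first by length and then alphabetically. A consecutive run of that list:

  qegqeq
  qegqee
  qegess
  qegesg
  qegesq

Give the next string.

qegese

Find the rightmost character of qegesq below e, bump it to the next letter, and reset everything to its right to s.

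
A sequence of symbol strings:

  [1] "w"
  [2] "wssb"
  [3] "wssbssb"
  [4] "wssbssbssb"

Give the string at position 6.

wssbssbssbssbssb

Every step adds ssb to the end: s(k+1) = s(k)·ssb.
From wssbssbssb, 2 further steps: wssbssbssb → wssbssbssbssb → (answer).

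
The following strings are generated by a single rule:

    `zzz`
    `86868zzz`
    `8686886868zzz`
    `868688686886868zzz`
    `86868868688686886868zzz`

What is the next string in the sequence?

The strings grow by a fixed prefix 86868 each time.
Applying this once more to 86868868688686886868zzz:

8686886868868688686886868zzz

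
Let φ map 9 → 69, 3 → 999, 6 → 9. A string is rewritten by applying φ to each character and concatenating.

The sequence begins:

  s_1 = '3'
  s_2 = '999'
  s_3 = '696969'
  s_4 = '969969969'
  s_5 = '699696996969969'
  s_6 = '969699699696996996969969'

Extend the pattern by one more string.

Rewriting the 24 symbols of 969699699696996996969969 one by one yields 69 9 69 9 69 69 9 69 69 9 69 9 69 69 9 69 69 9 69 9 69 69 9 69; concatenated:

699699696996969969969699696996996969969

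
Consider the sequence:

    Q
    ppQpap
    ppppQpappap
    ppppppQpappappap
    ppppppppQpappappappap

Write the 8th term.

Every step adds pp to the front and pap to the end of the previous string.
From ppppppppQpappappappap, 3 further steps: ppppppppQpappappappap → ppppppppppQpappappappappap → ppppppppppppQpappappappappappap → (answer).

ppppppppppppppQpappappappappappappap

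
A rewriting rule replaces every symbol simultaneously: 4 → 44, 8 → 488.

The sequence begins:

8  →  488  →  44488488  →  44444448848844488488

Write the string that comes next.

Rewriting the 20 symbols of 44444448848844488488 one by one yields 44 44 44 44 44 44 44 488 488 44 488 488 44 44 44 488 488 44 488 488; concatenated:

444444444444444884884448848844444448848844488488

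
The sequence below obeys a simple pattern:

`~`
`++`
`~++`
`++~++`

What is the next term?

Each term (from the third on) is the two preceding terms concatenated in order: term 3 = ~·++ = ~++.
The next term joins ~++ and ++~++.

~++++~++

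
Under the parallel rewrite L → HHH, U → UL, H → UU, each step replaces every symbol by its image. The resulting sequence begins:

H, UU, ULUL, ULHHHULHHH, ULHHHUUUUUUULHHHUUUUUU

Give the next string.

Rewriting the 22 symbols of ULHHHUUUUUUULHHHUUUUUU one by one yields UL HHH UU UU UU UL UL UL UL UL UL UL HHH UU UU UU UL UL UL UL UL UL; concatenated:

ULHHHUUUUUUULULULULULULULHHHUUUUUUULULULULULUL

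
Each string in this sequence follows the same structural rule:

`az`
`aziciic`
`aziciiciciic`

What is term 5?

Every step adds iciic to the end: s(k+1) = s(k)·iciic.
From aziciiciciic, 2 further steps: aziciiciciic → aziciiciciiciciic → (answer).

aziciiciciiciciiciciic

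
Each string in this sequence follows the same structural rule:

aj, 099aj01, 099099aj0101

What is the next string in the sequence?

Every step adds 099 to the front and 01 to the end of the previous string.
Applying this once more to 099099aj0101:

099099099aj010101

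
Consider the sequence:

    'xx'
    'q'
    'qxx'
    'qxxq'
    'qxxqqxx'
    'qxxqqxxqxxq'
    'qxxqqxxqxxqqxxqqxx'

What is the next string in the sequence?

qxxqqxxqxxqqxxqqxxqxxqqxxqxxq

Each term (from the third on) is the previous term followed by the one before it: term 3 = q·xx = qxx.
The next term joins qxxqqxxqxxqqxxqqxx and qxxqqxxqxxq.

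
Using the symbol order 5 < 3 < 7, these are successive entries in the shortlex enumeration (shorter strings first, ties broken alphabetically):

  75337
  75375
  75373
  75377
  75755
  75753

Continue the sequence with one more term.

75757

The successor of 75753 increments the rightmost position that isn't already 7 and resets every position after it to 5.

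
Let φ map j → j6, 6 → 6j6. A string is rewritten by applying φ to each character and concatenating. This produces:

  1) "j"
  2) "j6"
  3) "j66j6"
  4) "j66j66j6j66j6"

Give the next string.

Rewriting the 13 symbols of j66j66j6j66j6 one by one yields j6 6j6 6j6 j6 6j6 6j6 j6 6j6 j6 6j6 6j6 j6 6j6; concatenated:

j66j66j6j66j66j6j66j6j66j66j6j66j6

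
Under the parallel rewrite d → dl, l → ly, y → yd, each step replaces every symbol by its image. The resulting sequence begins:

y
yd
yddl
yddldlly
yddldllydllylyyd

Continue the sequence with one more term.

φ(yddldllydllylyyd) expands symbol-by-symbol to yd dl dl ly dl ly ly yd dl ly ly yd ly yd yd dl; joining the 16 pieces gives the next term.

yddldllydllylyyddllylyydlyydyddl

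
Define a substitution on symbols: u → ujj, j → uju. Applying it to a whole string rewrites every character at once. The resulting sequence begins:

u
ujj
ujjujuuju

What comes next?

ujjujuujuujjujuujjujjujuujj

Rewriting each symbol of ujjujuuju: u→ujj, j→uju, j→uju, u→ujj, j→uju, u→ujj, u→ujj, j→uju, u→ujj, which concatenates to ujj uju uju ujj uju ujj ujj uju ujj.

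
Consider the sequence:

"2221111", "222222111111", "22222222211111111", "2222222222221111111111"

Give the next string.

222222222222222111111111111

Term n consists of 3n 2's, followed by 2n+2 1's (n = 1, 2, …).
At n = 5 the blocks have lengths 15, 12.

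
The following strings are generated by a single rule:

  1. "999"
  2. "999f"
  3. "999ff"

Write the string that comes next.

The strings grow by a fixed suffix f each time.
Applying this once more to 999ff:

999fff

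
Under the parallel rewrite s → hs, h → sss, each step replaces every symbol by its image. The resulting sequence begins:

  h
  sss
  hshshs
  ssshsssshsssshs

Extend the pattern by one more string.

hshshsssshshshshsssshshshshsssshs

Applying the rule to each of the 15 symbols of ssshsssshsssshs gives the pieces hs hs hs sss hs hs hs hs sss hs hs hs hs sss hs, which concatenate to the answer.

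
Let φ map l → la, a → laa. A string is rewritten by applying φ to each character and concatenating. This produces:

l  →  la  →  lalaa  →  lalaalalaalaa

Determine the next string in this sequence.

lalaalalaalaalalaalalaalaalalaalaa

Replace each of the 13 characters of lalaalalaalaa in place — la laa la laa laa la laa la laa laa la laa laa — and concatenate.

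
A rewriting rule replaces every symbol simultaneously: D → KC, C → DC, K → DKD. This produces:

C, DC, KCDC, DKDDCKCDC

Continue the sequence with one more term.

Apply φ to DKDDCKCDC symbol by symbol: D→KC, K→DKD, D→KC, D→KC, C→DC, K→DKD, C→DC, D→KC, C→DC; joined: KC DKD KC KC DC DKD DC KC DC.

KCDKDKCKCDCDKDDCKCDC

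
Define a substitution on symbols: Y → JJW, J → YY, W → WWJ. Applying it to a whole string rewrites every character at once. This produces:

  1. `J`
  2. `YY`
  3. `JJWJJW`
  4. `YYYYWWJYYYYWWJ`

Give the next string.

Replace each of the 14 characters of YYYYWWJYYYYWWJ in place — JJW JJW JJW JJW WWJ WWJ YY JJW JJW JJW JJW WWJ WWJ YY — and concatenate.

JJWJJWJJWJJWWWJWWJYYJJWJJWJJWJJWWWJWWJYY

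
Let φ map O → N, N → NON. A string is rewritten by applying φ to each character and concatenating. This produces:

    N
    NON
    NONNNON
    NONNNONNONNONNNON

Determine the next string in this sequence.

Applying the rule to each of the 17 symbols of NONNNONNONNONNNON gives the pieces NON N NON NON NON N NON NON N NON NON N NON NON NON N NON, which concatenate to the answer.

NONNNONNONNONNNONNONNNONNONNNONNONNONNNON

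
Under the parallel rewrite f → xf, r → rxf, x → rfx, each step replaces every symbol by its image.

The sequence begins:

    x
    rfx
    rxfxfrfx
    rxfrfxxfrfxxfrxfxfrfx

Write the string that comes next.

φ(rxfrfxxfrfxxfrxfxfrfx) expands symbol-by-symbol to rxf rfx xf rxf xf rfx rfx xf rxf xf rfx rfx xf rxf rfx xf rfx xf rxf xf rfx; joining the 21 pieces gives the next term.

rxfrfxxfrxfxfrfxrfxxfrxfxfrfxrfxxfrxfrfxxfrfxxfrxfxfrfx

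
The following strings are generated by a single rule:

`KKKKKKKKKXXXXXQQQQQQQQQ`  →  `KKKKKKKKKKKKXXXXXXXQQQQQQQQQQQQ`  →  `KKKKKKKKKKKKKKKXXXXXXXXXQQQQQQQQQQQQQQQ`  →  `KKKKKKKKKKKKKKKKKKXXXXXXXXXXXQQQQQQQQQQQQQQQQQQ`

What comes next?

KKKKKKKKKKKKKKKKKKKKKXXXXXXXXXXXXXQQQQQQQQQQQQQQQQQQQQQ

Term n consists of 3n K's, followed by 2n-1 X's, followed by 3n Q's, where the shown terms are n = 3, 4, 5, 6.
For the next term, n = 7, so the run lengths are 21, 13, 21.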